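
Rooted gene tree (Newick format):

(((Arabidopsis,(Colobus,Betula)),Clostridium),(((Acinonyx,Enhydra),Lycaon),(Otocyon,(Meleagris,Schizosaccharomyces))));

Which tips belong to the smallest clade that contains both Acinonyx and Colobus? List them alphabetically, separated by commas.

Tracing Acinonyx: it sits inside (Acinonyx,Enhydra).
Tracing Colobus: it sits inside (Colobus,Betula).
The smallest clade enclosing both is the whole tree (their MRCA is the root), so the answer is all 10 tips in alphabetical order.

Acinonyx, Arabidopsis, Betula, Clostridium, Colobus, Enhydra, Lycaon, Meleagris, Otocyon, Schizosaccharomyces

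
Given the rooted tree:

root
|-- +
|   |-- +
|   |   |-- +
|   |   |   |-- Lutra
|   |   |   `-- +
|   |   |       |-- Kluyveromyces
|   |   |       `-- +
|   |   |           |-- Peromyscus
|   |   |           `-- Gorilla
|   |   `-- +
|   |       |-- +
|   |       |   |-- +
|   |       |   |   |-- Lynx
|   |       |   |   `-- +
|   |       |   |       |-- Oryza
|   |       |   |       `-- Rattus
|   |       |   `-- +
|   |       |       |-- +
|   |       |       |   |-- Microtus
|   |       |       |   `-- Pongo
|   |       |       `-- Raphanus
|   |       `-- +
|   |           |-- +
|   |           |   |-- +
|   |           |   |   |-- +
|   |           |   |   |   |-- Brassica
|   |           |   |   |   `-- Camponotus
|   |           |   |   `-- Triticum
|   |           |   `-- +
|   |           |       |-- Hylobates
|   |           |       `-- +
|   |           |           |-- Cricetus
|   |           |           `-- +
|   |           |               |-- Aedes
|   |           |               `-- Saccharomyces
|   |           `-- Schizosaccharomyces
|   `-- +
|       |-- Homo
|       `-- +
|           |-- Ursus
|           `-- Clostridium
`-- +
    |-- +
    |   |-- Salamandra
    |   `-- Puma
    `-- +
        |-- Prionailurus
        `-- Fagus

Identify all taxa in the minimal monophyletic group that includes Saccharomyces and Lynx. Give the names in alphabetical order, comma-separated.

Aedes, Brassica, Camponotus, Cricetus, Hylobates, Lynx, Microtus, Oryza, Pongo, Raphanus, Rattus, Saccharomyces, Schizosaccharomyces, Triticum

Tracing Saccharomyces: it sits inside (Aedes,Saccharomyces).
Tracing Lynx: it sits inside (Lynx,(Oryza,Rattus)).
The smallest clade enclosing both is (((Lynx,(Oryza,Rattus)),((Microtus,Pongo),Raphanus)),((((Brassica,Camponotus),Triticum),(Hylobates,(Cricetus,(Aedes,Saccharomyces)))),Schizosaccharomyces)); the answer is its 14 terminal taxa in alphabetical order.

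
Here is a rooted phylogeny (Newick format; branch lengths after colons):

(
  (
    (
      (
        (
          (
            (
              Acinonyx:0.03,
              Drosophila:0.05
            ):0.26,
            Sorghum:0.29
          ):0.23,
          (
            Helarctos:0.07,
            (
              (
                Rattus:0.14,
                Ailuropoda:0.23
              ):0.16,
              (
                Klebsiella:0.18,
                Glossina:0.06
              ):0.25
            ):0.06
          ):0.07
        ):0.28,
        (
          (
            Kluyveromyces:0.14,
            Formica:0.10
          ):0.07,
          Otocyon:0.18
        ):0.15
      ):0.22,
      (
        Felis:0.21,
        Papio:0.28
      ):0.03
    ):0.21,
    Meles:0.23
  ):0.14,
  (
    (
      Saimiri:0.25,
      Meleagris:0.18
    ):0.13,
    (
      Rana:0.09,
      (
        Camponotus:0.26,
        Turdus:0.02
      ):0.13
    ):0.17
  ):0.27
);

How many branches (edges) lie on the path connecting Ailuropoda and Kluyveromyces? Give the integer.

The MRCA of Ailuropoda and Kluyveromyces is the node subtending ((((Acinonyx,Drosophila),Sorghum),(Helarctos,((Rattus,Ailuropoda),(Klebsiella,Glossina)))),((Kluyveromyces,Formica),Otocyon)).
From Ailuropoda up to that node: 5 branches. From Kluyveromyces up to the same node: 3 branches. Total: 5 + 3 = 8.

8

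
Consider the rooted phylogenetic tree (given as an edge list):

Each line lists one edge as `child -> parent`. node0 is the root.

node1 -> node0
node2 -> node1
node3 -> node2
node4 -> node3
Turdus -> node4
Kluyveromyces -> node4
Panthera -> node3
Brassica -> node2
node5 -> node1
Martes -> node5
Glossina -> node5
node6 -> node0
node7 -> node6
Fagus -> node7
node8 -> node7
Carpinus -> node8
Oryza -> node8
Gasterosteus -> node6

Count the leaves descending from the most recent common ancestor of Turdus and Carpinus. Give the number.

The MRCA of Turdus and Carpinus is the root, so the clade is the entire tree.
That clade contains 10 terminal taxa: Brassica, Carpinus, Fagus, Gasterosteus, Glossina, Kluyveromyces, Martes, Oryza, Panthera, Turdus.

10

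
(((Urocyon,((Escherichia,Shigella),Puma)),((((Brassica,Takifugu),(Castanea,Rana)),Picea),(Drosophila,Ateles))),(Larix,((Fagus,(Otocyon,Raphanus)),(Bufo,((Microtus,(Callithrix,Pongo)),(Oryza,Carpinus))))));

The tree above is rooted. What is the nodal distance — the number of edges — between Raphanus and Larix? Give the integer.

The MRCA of Raphanus and Larix is the node subtending (Larix,((Fagus,(Otocyon,Raphanus)),(Bufo,((Microtus,(Callithrix,Pongo)),(Oryza,Carpinus))))).
From Raphanus up to that node: 4 branches. From Larix up to the same node: 1 branch. Total: 4 + 1 = 5.

5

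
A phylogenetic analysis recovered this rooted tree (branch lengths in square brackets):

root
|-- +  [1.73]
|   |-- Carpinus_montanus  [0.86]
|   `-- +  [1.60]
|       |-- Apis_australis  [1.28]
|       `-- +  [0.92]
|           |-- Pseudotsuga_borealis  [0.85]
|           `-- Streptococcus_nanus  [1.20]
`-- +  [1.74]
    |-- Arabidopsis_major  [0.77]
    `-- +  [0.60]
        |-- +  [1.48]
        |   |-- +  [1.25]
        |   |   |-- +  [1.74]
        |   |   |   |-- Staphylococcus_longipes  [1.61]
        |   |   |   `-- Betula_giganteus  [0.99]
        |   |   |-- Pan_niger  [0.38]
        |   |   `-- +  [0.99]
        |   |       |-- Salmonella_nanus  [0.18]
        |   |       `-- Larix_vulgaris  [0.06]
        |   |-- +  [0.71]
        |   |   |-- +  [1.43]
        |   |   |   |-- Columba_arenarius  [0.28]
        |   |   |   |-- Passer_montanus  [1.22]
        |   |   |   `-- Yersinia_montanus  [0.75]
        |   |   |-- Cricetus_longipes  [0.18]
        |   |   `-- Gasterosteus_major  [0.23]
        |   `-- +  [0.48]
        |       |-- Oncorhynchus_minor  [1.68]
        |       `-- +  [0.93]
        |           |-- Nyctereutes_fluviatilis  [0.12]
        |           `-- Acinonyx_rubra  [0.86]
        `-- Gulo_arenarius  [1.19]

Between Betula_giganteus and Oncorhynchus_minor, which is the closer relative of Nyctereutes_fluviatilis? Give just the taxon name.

Oncorhynchus_minor

The MRCA of Nyctereutes_fluviatilis and Oncorhynchus_minor subtends (Oncorhynchus_minor,(Nyctereutes_fluviatilis,Acinonyx_rubra)) (3 taxa).
The MRCA of Nyctereutes_fluviatilis and Betula_giganteus subtends (((Staphylococcus_longipes,Betula_giganteus),Pan_niger,(Salmonella_nanus,Larix_vulgaris)),((Columba_arenarius,Passer_montanus,Yersinia_montanus),Cricetus_longipes,Gasterosteus_major),(Oncorhynchus_minor,(Nyctereutes_fluviatilis,Acinonyx_rubra))) (13 taxa).
The first is nested inside the second, so Nyctereutes_fluviatilis shares a more recent common ancestor with Oncorhynchus_minor.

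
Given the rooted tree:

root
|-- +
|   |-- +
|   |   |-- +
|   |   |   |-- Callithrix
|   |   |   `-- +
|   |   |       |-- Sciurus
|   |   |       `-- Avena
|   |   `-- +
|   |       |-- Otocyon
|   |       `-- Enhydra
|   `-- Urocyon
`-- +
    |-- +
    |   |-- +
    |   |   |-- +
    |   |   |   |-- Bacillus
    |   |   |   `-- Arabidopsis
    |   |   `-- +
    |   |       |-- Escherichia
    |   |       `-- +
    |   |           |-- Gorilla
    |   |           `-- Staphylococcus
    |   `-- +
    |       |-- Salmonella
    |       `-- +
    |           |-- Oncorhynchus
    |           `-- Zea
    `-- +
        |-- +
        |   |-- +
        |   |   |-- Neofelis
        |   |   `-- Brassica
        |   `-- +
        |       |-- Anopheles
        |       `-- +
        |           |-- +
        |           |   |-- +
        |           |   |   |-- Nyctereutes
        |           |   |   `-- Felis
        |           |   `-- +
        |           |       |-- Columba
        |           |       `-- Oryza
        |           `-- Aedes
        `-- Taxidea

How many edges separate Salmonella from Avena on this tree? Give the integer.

The MRCA of Salmonella and Avena is the root of the tree.
From Salmonella up to that node: 4 branches. From Avena up to the same node: 5 branches. Total: 4 + 5 = 9.

9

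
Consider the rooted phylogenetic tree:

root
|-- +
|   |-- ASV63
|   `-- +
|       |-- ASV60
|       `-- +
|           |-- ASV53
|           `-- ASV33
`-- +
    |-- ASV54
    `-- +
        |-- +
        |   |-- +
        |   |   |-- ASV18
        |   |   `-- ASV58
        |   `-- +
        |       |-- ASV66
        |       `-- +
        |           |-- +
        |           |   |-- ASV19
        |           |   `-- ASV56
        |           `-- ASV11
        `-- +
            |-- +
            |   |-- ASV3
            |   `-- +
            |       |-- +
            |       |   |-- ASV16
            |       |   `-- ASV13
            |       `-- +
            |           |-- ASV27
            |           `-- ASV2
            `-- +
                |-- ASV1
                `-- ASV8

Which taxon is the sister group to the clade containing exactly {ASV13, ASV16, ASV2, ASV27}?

ASV3

The clade containing exactly {ASV13, ASV16, ASV2, ASV27} attaches to the tree at the node subtending (ASV3,((ASV16,ASV13),(ASV27,ASV2))).
The other lineage descending from that same node — the sister group — is the single tip ASV3.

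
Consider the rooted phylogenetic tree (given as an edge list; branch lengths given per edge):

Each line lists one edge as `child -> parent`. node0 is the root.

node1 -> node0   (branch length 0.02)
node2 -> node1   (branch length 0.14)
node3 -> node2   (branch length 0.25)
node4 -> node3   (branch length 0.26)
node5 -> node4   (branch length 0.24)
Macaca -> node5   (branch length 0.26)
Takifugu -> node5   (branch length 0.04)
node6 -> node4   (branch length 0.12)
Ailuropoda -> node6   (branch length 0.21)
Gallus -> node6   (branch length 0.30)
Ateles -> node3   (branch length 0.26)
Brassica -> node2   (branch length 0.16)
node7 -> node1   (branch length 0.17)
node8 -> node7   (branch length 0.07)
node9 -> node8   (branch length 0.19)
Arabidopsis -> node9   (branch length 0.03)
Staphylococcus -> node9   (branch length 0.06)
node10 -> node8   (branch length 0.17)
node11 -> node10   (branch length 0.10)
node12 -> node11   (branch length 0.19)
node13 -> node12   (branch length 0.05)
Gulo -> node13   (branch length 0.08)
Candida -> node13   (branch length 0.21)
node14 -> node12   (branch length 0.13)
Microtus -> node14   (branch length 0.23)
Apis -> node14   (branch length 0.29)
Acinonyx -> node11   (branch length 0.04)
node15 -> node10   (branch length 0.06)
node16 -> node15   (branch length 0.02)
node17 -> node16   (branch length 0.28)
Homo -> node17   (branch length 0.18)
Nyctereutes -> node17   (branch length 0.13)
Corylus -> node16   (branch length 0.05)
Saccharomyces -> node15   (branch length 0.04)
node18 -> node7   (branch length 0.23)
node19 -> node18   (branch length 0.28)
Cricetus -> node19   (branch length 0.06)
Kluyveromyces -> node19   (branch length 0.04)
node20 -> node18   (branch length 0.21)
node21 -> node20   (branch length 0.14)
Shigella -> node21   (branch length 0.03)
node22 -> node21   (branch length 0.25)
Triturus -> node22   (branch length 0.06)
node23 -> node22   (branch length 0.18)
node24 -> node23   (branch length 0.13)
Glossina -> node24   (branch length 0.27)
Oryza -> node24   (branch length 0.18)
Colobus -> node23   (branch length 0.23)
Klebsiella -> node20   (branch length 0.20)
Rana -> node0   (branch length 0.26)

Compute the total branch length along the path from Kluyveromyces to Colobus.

The path runs Kluyveromyces → … → MRCA → … → Colobus; the MRCA is the node subtending ((Cricetus,Kluyveromyces),((Shigella,(Triturus,((Glossina,Oryza),Colobus))),Klebsiella)).
Branch lengths along that path: 0.04 + 0.28 + 0.21 + 0.14 + 0.25 + 0.18 + 0.23 = 1.33.

1.33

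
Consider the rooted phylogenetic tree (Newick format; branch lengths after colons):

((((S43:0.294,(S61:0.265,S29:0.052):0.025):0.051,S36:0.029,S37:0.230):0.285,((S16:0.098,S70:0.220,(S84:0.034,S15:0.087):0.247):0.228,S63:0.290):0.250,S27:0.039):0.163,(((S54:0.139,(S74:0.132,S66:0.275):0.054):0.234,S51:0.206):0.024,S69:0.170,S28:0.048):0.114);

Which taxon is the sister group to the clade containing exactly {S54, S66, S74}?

S51

The clade containing exactly {S54, S66, S74} attaches to the tree at the node subtending ((S54,(S74,S66)),S51).
The other lineage descending from that same node — the sister group — is the single tip S51.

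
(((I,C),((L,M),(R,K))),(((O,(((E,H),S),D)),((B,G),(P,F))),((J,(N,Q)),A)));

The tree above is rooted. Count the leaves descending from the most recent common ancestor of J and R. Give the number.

19

The MRCA of J and R is the root, so the clade is the entire tree.
That clade contains 19 terminal taxa: A, B, C, D, E, F, G, H, I, J, K, L, M, N, O, P, Q, R, S.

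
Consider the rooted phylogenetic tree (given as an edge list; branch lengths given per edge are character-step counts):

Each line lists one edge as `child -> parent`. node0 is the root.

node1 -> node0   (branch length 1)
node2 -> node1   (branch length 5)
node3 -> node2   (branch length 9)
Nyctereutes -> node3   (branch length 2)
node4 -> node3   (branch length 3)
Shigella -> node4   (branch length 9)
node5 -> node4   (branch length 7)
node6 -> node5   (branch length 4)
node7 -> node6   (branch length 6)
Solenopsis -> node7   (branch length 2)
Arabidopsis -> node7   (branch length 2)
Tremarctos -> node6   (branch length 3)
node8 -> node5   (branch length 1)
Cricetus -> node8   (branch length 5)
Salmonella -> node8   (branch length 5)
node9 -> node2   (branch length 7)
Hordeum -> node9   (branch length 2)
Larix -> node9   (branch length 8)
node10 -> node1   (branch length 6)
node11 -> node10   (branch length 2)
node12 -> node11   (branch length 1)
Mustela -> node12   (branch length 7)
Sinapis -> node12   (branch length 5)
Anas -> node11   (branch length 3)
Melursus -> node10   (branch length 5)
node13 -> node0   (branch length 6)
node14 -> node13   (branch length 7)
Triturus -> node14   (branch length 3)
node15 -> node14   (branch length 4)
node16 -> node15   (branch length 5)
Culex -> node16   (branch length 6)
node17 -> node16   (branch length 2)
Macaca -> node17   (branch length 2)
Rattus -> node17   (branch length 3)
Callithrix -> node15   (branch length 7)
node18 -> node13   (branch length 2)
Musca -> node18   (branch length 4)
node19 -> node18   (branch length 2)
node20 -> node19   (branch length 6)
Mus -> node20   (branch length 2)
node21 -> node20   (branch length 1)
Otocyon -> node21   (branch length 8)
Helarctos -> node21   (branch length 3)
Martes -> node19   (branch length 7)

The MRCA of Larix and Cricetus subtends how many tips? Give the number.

The MRCA of Larix and Cricetus is the node subtending ((Nyctereutes,(Shigella,(((Solenopsis,Arabidopsis),Tremarctos),(Cricetus,Salmonella)))),(Hordeum,Larix)).
That clade contains 9 terminal taxa: Arabidopsis, Cricetus, Hordeum, Larix, Nyctereutes, Salmonella, Shigella, Solenopsis, Tremarctos.

9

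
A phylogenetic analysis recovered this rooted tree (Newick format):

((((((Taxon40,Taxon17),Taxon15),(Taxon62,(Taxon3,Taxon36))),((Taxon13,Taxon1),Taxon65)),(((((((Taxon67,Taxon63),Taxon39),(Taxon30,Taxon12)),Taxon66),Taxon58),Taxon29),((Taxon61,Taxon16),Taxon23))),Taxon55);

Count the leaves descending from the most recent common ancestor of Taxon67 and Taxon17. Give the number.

The MRCA of Taxon67 and Taxon17 is the node subtending (((((Taxon40,Taxon17),Taxon15),(Taxon62,(Taxon3,Taxon36))),((Taxon13,Taxon1),Taxon65)),(((((((Taxon67,Taxon63),Taxon39),(Taxon30,Taxon12)),Taxon66),Taxon58),Taxon29),((Taxon61,Taxon16),Taxon23))).
That clade contains 20 terminal taxa: Taxon1, Taxon12, Taxon13, Taxon15, Taxon16, Taxon17, Taxon23, Taxon29, Taxon3, Taxon30, Taxon36, Taxon39, Taxon40, Taxon58, Taxon61, Taxon62, Taxon63, Taxon65, Taxon66, Taxon67.

20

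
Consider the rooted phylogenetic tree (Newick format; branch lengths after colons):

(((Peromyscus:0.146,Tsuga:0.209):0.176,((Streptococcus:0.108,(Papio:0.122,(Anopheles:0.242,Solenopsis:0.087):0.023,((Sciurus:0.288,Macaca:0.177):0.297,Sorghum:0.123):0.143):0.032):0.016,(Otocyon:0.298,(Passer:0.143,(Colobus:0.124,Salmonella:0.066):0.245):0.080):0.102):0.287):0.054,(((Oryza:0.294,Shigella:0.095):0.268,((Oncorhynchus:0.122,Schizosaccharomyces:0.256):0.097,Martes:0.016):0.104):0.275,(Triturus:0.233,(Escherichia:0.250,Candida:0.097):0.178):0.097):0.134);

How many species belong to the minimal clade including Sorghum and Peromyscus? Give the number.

The MRCA of Sorghum and Peromyscus is the node subtending ((Peromyscus,Tsuga),((Streptococcus,(Papio,(Anopheles,Solenopsis),((Sciurus,Macaca),Sorghum))),(Otocyon,(Passer,(Colobus,Salmonella))))).
That clade contains 13 terminal taxa: Anopheles, Colobus, Macaca, Otocyon, Papio, Passer, Peromyscus, Salmonella, Sciurus, Solenopsis, Sorghum, Streptococcus, Tsuga.

13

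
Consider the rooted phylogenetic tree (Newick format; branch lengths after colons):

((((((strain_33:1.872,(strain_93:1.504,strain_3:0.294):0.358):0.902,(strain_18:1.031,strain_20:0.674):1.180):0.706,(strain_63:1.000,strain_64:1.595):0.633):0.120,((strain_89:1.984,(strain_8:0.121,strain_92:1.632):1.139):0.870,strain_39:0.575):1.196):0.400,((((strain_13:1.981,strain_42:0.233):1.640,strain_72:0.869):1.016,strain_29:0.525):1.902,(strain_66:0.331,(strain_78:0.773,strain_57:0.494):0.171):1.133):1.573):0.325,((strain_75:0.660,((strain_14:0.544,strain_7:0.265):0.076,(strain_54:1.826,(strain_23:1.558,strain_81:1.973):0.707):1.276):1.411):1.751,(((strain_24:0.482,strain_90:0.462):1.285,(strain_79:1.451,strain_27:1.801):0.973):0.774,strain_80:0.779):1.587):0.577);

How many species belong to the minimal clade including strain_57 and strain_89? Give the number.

18

The MRCA of strain_57 and strain_89 is the node subtending (((((strain_33,(strain_93,strain_3)),(strain_18,strain_20)),(strain_63,strain_64)),((strain_89,(strain_8,strain_92)),strain_39)),((((strain_13,strain_42),strain_72),strain_29),(strain_66,(strain_78,strain_57)))).
That clade contains 18 terminal taxa: strain_13, strain_18, strain_20, strain_29, strain_3, strain_33, strain_39, strain_42, strain_57, strain_63, strain_64, strain_66, strain_72, strain_78, strain_8, strain_89, strain_92, strain_93.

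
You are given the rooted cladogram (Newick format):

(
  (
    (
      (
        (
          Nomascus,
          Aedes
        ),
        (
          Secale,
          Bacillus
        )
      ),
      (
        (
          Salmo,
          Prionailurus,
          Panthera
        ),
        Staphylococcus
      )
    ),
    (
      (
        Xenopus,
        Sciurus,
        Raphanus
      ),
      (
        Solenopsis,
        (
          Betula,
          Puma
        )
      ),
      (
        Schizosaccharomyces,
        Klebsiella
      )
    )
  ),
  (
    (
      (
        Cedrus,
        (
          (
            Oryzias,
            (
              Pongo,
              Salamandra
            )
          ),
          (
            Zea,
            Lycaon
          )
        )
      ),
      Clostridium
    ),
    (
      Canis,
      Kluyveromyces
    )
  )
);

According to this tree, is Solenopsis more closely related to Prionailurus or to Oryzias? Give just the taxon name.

Prionailurus

The MRCA of Solenopsis and Prionailurus subtends ((((Nomascus,Aedes),(Secale,Bacillus)),((Salmo,Prionailurus,Panthera),Staphylococcus)),((Xenopus,Sciurus,Raphanus),(Solenopsis,(Betula,Puma)),(Schizosaccharomyces,Klebsiella))) (16 taxa).
The MRCA of Solenopsis and Oryzias is the root, subtending the entire tree (25 taxa).
The first is nested inside the second, so Solenopsis shares a more recent common ancestor with Prionailurus.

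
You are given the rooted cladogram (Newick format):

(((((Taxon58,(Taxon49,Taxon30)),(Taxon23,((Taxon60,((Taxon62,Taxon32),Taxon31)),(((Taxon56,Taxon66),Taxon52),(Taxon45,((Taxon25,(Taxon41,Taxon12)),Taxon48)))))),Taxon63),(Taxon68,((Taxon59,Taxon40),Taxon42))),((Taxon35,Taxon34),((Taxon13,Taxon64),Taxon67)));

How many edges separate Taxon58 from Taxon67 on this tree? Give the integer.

The MRCA of Taxon58 and Taxon67 is the root of the tree.
From Taxon58 up to that node: 5 branches. From Taxon67 up to the same node: 3 branches. Total: 5 + 3 = 8.

8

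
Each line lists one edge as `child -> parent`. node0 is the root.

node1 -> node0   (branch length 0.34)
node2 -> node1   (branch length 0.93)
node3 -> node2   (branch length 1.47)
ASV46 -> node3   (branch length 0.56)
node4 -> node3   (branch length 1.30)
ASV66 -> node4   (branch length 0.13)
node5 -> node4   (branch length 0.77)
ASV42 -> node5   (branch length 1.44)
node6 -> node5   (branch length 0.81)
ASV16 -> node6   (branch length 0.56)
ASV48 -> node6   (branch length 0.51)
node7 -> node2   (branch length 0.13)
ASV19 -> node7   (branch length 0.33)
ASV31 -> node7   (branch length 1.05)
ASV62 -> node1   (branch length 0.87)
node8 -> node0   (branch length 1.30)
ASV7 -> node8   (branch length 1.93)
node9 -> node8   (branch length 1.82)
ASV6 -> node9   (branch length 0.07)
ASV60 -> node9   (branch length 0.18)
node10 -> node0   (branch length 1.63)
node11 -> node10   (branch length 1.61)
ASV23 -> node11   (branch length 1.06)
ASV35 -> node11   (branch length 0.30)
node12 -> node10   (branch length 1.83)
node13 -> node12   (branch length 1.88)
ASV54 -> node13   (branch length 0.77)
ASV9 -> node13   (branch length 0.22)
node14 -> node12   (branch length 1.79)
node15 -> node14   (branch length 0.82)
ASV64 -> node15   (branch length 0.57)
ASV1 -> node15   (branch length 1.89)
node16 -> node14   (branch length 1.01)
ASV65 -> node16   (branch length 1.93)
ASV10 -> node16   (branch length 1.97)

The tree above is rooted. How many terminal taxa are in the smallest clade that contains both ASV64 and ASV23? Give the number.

The MRCA of ASV64 and ASV23 is the node subtending ((ASV23,ASV35),((ASV54,ASV9),((ASV64,ASV1),(ASV65,ASV10)))).
That clade contains 8 terminal taxa: ASV1, ASV10, ASV23, ASV35, ASV54, ASV64, ASV65, ASV9.

8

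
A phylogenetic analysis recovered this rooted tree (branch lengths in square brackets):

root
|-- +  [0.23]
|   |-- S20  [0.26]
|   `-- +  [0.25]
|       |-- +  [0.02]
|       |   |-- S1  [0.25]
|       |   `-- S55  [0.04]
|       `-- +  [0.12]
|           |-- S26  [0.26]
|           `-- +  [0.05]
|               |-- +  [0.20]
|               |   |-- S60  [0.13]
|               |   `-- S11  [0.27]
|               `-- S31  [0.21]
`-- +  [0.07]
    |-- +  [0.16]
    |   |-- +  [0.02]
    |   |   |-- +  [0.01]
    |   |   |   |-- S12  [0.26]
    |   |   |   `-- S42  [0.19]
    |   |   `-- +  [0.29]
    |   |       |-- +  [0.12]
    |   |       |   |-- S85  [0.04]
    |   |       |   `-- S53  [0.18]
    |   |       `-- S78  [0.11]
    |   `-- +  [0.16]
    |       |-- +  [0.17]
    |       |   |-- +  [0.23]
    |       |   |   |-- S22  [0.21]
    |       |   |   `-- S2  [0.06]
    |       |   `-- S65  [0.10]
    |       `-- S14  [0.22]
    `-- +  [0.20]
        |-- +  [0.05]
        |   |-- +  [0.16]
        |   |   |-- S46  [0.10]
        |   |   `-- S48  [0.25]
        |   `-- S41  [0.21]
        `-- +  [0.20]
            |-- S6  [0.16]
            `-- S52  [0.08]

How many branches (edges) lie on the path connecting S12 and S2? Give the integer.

7

The MRCA of S12 and S2 is the node subtending (((S12,S42),((S85,S53),S78)),(((S22,S2),S65),S14)).
From S12 up to that node: 3 branches. From S2 up to the same node: 4 branches. Total: 3 + 4 = 7.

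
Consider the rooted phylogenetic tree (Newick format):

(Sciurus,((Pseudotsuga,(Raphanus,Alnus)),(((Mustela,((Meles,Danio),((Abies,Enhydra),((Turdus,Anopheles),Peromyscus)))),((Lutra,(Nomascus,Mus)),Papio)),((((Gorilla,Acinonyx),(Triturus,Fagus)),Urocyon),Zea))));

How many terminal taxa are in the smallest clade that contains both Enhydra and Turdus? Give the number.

5

The MRCA of Enhydra and Turdus is the node subtending ((Abies,Enhydra),((Turdus,Anopheles),Peromyscus)).
That clade contains 5 terminal taxa: Abies, Anopheles, Enhydra, Peromyscus, Turdus.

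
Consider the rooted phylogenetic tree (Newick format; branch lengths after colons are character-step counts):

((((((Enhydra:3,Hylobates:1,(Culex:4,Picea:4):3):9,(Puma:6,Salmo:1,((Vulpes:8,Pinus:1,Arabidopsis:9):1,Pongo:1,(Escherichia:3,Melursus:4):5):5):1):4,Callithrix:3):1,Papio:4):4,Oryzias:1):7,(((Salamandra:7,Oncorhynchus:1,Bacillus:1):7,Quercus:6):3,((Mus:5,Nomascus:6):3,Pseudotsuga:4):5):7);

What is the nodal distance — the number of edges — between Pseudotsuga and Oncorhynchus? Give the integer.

5

The MRCA of Pseudotsuga and Oncorhynchus is the node subtending (((Salamandra,Oncorhynchus,Bacillus),Quercus),((Mus,Nomascus),Pseudotsuga)).
From Pseudotsuga up to that node: 2 branches. From Oncorhynchus up to the same node: 3 branches. Total: 2 + 3 = 5.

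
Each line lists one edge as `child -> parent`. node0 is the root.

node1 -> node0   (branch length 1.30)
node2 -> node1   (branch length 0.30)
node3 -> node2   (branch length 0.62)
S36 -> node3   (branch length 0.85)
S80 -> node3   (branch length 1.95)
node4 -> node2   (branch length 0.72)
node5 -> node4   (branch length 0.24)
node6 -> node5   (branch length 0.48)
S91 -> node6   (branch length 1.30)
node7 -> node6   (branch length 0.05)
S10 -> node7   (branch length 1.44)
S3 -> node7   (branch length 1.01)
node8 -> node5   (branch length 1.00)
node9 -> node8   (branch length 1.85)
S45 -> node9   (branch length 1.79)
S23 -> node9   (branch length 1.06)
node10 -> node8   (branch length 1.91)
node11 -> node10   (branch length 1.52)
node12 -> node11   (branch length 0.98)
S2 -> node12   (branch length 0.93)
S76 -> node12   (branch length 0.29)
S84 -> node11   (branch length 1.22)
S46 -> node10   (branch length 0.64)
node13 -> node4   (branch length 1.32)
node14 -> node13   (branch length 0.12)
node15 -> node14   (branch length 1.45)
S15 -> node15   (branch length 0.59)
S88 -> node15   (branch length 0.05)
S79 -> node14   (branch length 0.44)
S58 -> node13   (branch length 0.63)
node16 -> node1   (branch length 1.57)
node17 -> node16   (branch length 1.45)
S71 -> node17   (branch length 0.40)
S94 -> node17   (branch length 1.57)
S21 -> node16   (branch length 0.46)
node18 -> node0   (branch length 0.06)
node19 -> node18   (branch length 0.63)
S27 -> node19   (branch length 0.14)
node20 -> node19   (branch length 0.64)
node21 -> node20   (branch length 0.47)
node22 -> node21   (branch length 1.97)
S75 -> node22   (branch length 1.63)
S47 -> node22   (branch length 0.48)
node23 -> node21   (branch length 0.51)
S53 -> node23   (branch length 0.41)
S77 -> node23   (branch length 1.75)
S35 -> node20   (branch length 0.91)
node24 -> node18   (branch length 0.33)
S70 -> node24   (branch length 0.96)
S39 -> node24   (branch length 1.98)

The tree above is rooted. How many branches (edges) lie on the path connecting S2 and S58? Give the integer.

8

The MRCA of S2 and S58 is the node subtending (((S91,(S10,S3)),((S45,S23),(((S2,S76),S84),S46))),(((S15,S88),S79),S58)).
From S2 up to that node: 6 branches. From S58 up to the same node: 2 branches. Total: 6 + 2 = 8.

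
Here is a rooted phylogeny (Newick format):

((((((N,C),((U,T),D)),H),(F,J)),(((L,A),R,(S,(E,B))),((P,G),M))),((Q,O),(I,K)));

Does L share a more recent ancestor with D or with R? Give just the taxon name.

The MRCA of L and R subtends ((L,A),R,(S,(E,B))) (6 taxa).
The MRCA of L and D subtends (((((N,C),((U,T),D)),H),(F,J)),(((L,A),R,(S,(E,B))),((P,G),M))) (17 taxa).
The first is nested inside the second, so L shares a more recent common ancestor with R.

R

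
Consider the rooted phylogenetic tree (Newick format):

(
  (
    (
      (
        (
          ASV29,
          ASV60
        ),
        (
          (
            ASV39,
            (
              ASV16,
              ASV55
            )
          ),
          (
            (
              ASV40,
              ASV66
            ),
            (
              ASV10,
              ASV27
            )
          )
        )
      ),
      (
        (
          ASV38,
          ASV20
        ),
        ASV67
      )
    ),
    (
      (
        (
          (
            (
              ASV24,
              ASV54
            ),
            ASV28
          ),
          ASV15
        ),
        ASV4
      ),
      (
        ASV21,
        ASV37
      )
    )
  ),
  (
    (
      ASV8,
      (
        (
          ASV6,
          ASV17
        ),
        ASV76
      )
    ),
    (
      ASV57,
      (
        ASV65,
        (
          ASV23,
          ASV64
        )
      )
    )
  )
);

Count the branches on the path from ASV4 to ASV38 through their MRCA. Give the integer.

The MRCA of ASV4 and ASV38 is the node subtending ((((ASV29,ASV60),((ASV39,(ASV16,ASV55)),((ASV40,ASV66),(ASV10,ASV27)))),((ASV38,ASV20),ASV67)),(((((ASV24,ASV54),ASV28),ASV15),ASV4),(ASV21,ASV37))).
From ASV4 up to that node: 3 branches. From ASV38 up to the same node: 4 branches. Total: 3 + 4 = 7.

7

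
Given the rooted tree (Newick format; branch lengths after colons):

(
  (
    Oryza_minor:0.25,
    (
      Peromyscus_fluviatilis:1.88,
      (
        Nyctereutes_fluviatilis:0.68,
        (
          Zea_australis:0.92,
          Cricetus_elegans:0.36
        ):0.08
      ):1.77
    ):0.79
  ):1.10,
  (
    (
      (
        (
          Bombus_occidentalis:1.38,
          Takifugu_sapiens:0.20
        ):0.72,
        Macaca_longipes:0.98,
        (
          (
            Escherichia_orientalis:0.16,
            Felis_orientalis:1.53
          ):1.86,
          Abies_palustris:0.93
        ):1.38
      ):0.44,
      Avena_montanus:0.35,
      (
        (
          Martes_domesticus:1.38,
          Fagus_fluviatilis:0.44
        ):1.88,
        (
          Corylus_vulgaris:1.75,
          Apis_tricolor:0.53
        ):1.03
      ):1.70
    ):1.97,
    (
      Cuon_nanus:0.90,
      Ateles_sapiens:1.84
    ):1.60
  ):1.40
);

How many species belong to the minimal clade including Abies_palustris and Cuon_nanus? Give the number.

The MRCA of Abies_palustris and Cuon_nanus is the node subtending ((((Bombus_occidentalis,Takifugu_sapiens),Macaca_longipes,((Escherichia_orientalis,Felis_orientalis),Abies_palustris)),Avena_montanus,((Martes_domesticus,Fagus_fluviatilis),(Corylus_vulgaris,Apis_tricolor))),(Cuon_nanus,Ateles_sapiens)).
That clade contains 13 terminal taxa: Abies_palustris, Apis_tricolor, Ateles_sapiens, Avena_montanus, Bombus_occidentalis, Corylus_vulgaris, Cuon_nanus, Escherichia_orientalis, Fagus_fluviatilis, Felis_orientalis, Macaca_longipes, Martes_domesticus, Takifugu_sapiens.

13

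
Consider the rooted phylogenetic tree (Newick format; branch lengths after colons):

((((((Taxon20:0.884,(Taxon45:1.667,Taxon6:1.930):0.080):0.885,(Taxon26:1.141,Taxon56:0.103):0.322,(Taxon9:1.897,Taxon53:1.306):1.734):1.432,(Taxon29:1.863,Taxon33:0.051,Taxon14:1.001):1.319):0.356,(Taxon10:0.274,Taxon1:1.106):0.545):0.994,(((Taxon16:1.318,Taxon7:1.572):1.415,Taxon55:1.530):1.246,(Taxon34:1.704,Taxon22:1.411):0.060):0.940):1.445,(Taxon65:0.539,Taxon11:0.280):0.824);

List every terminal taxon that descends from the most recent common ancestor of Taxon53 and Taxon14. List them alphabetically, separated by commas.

Tracing Taxon53: it sits inside (Taxon9,Taxon53).
Tracing Taxon14: it sits inside (Taxon29,Taxon33,Taxon14).
The smallest clade enclosing both is (((Taxon20,(Taxon45,Taxon6)),(Taxon26,Taxon56),(Taxon9,Taxon53)),(Taxon29,Taxon33,Taxon14)); the answer is its 10 terminal taxa in alphabetical order.

Taxon14, Taxon20, Taxon26, Taxon29, Taxon33, Taxon45, Taxon53, Taxon56, Taxon6, Taxon9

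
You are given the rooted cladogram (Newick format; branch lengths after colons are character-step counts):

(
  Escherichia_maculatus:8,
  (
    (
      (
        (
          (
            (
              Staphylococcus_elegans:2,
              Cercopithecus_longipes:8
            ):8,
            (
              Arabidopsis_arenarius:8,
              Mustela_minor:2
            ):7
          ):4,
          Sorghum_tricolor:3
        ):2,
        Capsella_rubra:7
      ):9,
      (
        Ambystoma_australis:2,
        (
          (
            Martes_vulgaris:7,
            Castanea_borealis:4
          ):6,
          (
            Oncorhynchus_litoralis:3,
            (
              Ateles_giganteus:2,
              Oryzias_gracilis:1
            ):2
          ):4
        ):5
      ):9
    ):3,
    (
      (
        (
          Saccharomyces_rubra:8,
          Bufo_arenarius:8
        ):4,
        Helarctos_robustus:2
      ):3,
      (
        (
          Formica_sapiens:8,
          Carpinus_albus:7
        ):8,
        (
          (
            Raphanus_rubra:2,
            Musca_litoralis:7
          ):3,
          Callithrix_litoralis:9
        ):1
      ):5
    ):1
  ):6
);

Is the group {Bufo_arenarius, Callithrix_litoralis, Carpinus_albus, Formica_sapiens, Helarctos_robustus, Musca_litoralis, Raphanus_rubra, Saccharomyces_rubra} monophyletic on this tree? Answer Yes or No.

Yes

The most recent common ancestor of these taxa subtends (((Saccharomyces_rubra,Bufo_arenarius),Helarctos_robustus),((Formica_sapiens,Carpinus_albus),((Raphanus_rubra,Musca_litoralis),Callithrix_litoralis))).
That clade has exactly 8 tips — every listed taxon and nothing else — so the group is monophyletic.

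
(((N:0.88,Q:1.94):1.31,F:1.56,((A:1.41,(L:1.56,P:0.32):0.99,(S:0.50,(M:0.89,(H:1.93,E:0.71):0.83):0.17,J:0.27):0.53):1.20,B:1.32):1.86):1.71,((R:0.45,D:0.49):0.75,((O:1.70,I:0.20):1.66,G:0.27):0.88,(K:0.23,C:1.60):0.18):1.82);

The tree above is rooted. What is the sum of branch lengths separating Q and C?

8.56

The path runs Q → … → MRCA → … → C; the MRCA is the root of the tree.
Branch lengths along that path: 1.94 + 1.31 + 1.71 + 1.82 + 0.18 + 1.60 = 8.56.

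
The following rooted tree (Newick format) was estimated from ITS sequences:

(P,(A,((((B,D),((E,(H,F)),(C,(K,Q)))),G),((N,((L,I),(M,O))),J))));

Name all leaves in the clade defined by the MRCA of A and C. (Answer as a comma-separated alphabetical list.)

A, B, C, D, E, F, G, H, I, J, K, L, M, N, O, Q

Tracing A: it sits inside (A,((((B,D),((E,(H,F)),(C,(K,Q)))),G),((N,((L,I),(M,O))),J))).
Tracing C: it sits inside (C,(K,Q)).
The smallest clade enclosing both is (A,((((B,D),((E,(H,F)),(C,(K,Q)))),G),((N,((L,I),(M,O))),J))); the answer is its 16 terminal taxa in alphabetical order.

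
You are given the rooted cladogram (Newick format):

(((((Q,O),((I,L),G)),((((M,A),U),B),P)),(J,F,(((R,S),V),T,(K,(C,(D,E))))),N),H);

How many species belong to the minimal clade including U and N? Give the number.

21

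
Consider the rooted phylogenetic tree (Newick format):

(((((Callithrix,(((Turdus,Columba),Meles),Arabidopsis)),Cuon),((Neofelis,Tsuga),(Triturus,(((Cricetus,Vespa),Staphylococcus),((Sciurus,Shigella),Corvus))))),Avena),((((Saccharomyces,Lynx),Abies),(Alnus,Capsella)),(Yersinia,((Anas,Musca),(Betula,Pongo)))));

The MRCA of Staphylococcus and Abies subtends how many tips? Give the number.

26

The MRCA of Staphylococcus and Abies is the root, so the clade is the entire tree.
That clade contains 26 terminal taxa: Abies, Alnus, Anas, Arabidopsis, Avena, Betula, Callithrix, Capsella, Columba, Corvus, Cricetus, Cuon, Lynx, Meles, Musca, Neofelis, Pongo, Saccharomyces, Sciurus, Shigella, Staphylococcus, Triturus, Tsuga, Turdus, Vespa, Yersinia.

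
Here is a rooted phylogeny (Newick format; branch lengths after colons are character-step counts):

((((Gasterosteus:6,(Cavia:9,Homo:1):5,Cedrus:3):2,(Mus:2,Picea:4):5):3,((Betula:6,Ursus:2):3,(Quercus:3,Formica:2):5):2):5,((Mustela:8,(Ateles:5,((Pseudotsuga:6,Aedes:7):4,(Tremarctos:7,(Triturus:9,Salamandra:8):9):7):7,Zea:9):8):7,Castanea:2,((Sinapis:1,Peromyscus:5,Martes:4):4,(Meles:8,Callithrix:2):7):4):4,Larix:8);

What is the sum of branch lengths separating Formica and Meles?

37

The path runs Formica → … → MRCA → … → Meles; the MRCA is the root of the tree.
Branch lengths along that path: 2 + 5 + 2 + 5 + 4 + 4 + 7 + 8 = 37.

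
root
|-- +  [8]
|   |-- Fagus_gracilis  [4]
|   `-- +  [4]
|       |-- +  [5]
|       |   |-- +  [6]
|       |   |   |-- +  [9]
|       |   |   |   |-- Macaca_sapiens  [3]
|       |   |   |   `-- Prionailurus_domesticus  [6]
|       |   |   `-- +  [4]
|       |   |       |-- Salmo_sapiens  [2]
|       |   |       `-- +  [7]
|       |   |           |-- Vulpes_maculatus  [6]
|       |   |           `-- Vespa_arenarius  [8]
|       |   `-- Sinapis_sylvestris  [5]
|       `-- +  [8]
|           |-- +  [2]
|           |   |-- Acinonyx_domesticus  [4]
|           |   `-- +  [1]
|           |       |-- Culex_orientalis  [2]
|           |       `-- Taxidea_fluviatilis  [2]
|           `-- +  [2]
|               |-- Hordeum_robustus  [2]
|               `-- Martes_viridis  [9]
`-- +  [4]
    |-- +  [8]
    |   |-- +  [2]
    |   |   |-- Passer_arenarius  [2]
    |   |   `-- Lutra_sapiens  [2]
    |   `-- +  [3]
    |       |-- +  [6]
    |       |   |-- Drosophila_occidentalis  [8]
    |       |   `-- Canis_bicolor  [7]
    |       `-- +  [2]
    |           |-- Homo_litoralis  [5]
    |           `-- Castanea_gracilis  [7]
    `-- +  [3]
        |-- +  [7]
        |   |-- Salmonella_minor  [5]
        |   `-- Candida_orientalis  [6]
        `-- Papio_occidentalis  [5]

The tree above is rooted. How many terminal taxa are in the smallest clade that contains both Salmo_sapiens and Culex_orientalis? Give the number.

11

The MRCA of Salmo_sapiens and Culex_orientalis is the node subtending ((((Macaca_sapiens,Prionailurus_domesticus),(Salmo_sapiens,(Vulpes_maculatus,Vespa_arenarius))),Sinapis_sylvestris),((Acinonyx_domesticus,(Culex_orientalis,Taxidea_fluviatilis)),(Hordeum_robustus,Martes_viridis))).
That clade contains 11 terminal taxa: Acinonyx_domesticus, Culex_orientalis, Hordeum_robustus, Macaca_sapiens, Martes_viridis, Prionailurus_domesticus, Salmo_sapiens, Sinapis_sylvestris, Taxidea_fluviatilis, Vespa_arenarius, Vulpes_maculatus.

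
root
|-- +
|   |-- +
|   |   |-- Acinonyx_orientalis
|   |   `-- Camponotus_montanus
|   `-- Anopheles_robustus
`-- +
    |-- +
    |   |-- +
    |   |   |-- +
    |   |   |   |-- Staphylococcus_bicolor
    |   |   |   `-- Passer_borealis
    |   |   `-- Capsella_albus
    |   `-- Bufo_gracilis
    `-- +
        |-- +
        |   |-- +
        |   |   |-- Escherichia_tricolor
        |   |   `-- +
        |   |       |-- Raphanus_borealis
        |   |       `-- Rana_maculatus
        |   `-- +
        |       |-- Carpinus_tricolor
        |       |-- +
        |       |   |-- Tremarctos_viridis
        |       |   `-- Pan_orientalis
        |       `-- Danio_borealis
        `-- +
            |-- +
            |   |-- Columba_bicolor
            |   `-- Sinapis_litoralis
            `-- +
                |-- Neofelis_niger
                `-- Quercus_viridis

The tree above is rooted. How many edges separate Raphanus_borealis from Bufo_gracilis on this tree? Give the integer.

7

The MRCA of Raphanus_borealis and Bufo_gracilis is the node subtending ((((Staphylococcus_bicolor,Passer_borealis),Capsella_albus),Bufo_gracilis),(((Escherichia_tricolor,(Raphanus_borealis,Rana_maculatus)),(Carpinus_tricolor,(Tremarctos_viridis,Pan_orientalis),Danio_borealis)),((Columba_bicolor,Sinapis_litoralis),(Neofelis_niger,Quercus_viridis)))).
From Raphanus_borealis up to that node: 5 branches. From Bufo_gracilis up to the same node: 2 branches. Total: 5 + 2 = 7.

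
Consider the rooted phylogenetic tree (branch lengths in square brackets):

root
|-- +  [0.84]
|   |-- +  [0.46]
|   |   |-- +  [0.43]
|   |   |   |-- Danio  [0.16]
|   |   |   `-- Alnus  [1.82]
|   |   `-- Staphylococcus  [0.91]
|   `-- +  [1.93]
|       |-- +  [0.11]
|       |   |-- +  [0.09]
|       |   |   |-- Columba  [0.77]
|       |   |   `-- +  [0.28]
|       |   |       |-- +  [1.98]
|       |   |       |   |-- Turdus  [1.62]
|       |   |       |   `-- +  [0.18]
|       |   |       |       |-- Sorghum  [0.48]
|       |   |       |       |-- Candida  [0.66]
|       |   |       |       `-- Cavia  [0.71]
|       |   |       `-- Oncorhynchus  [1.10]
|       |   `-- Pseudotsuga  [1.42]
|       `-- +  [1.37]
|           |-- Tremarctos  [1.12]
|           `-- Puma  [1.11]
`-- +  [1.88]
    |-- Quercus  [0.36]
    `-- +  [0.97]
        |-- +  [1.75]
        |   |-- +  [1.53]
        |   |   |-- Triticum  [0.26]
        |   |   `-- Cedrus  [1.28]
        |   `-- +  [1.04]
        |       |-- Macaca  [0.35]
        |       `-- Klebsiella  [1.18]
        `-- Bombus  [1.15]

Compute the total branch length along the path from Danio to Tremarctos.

5.47

The path runs Danio → … → MRCA → … → Tremarctos; the MRCA is the node subtending (((Danio,Alnus),Staphylococcus),(((Columba,((Turdus,(Sorghum,Candida,Cavia)),Oncorhynchus)),Pseudotsuga),(Tremarctos,Puma))).
Branch lengths along that path: 0.16 + 0.43 + 0.46 + 1.93 + 1.37 + 1.12 = 5.47.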